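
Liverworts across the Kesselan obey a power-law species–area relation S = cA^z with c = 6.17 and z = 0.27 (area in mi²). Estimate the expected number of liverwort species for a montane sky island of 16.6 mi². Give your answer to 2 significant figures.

S = 6.17 × 16.6^0.27 = 6.17 × 2.135 ≈ 13.17

13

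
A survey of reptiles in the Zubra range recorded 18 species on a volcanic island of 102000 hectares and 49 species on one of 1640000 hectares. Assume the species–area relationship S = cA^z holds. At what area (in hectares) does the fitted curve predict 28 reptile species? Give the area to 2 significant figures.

350000 hectares

z = ln(49/18) / ln(1640000/102000) = 1.0014 / 2.7775 = 0.3606
c = 18 / 102000^0.3606 = 18 / 63.96 = 0.2814
A = (28/0.2814)^(1/0.3606) ⇒ ln A = ln(99.49)/0.3606 = 12.7581
A = e^12.7581 ≈ 347366 hectares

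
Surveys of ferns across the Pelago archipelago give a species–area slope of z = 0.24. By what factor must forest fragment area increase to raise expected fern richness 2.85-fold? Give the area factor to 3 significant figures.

(A₂/A₁)^0.24 = 2.85, so A₂/A₁ = 2.85^(1/0.24) = 2.85^4.167
ln(A₂/A₁) = ln 2.85 / 0.24 = 1.0473 / 0.24 = 4.3638
A₂/A₁ = e^4.3638 ≈ 78.56

78.6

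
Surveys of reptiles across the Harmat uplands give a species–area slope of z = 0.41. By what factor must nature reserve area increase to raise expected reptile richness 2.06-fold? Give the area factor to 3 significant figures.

5.83

(A₂/A₁)^0.41 = 2.06, so A₂/A₁ = 2.06^(1/0.41) = 2.06^2.439
ln(A₂/A₁) = ln 2.06 / 0.41 = 0.7227 / 0.41 = 1.7627
A₂/A₁ = e^1.7627 ≈ 5.828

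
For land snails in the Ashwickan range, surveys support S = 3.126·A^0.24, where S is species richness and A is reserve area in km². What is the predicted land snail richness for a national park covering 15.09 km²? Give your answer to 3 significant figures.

S = 3.126 × 15.09^0.24 = 3.126 × 1.918 ≈ 5.996

6.00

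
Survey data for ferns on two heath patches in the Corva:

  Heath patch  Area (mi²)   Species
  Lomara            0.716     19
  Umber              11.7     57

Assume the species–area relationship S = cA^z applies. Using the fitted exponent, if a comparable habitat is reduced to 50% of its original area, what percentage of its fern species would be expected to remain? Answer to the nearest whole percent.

z = ln(57/19) / ln(11.7/0.716) = 1.0986 / 2.7937 = 0.3933
S_new/S_old = (A_new/A_old)^z = 0.5^0.3933 = exp(0.3933 × -0.6931) = 0.7614

76%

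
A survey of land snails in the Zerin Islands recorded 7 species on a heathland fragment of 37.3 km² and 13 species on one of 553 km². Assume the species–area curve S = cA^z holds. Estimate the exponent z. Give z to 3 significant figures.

Taking logs: ln S = ln c + z ln A, so z = (ln S₂ − ln S₁)/(ln A₂ − ln A₁).
z = ln(13/7) / ln(553/37.3) = ln(1.857) / ln(14.83) = 0.6190 / 2.6964 = 0.2296

0.230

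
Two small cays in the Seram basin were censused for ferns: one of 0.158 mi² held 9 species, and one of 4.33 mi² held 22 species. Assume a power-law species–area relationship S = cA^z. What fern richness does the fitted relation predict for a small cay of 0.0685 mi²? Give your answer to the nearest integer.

z = ln(22/9) / ln(4.33/0.158) = 0.8938 / 3.3107 = 0.2700
c = 9 / 0.158^0.2700 = 9 / 0.6077 = 14.81
S₃ = 14.81 × 0.0685^0.2700 = 14.81 × 0.4849 ≈ 7.182

7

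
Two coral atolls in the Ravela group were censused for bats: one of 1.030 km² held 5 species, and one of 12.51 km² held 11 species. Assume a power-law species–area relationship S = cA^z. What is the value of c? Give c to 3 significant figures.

z = ln(S₂/S₁) / ln(A₂/A₁) = ln(11/5) / ln(12.51/1.03) = 0.7885 / 2.4970 = 0.3158
c = S₁ / A₁^z = 5 / 1.03^0.3158 = 5 / 1.009 = 4.954

4.95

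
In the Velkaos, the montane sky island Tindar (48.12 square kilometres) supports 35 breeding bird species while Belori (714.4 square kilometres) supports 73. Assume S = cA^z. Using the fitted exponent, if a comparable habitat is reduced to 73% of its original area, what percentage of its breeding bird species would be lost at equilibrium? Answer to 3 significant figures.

8.22%

z = ln(73/35) / ln(714.4/48.12) = 0.7351 / 2.6977 = 0.2725
S_new/S_old = (A_new/A_old)^z = 0.73^0.2725 = exp(0.2725 × -0.3147) = 0.9178
Fraction lost = 1 − 0.9178 = 0.08218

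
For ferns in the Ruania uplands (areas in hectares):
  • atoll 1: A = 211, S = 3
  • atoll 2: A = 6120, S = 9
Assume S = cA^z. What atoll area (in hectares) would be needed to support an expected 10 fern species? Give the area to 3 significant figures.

z = ln(9/3) / ln(6120/211) = 1.0986 / 3.3675 = 0.3262
c = 3 / 211^0.3262 = 3 / 5.732 = 0.5234
A = (10/0.5234)^(1/0.3262) ⇒ ln A = ln(19.11)/0.3262 = 9.0423
A = e^9.0423 ≈ 8453 hectares

8450 hectares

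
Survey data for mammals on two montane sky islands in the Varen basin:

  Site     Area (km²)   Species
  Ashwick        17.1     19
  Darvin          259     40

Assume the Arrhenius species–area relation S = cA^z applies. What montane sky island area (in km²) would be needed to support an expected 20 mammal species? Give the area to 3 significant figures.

20.6 km²

z = ln(40/19) / ln(259/17.1) = 0.7444 / 2.7177 = 0.2739
c = 19 / 17.1^0.2739 = 19 / 2.176 = 8.73
A = (20/8.73)^(1/0.2739) ⇒ ln A = ln(2.291)/0.2739 = 3.0263
A = e^3.0263 ≈ 20.62 km²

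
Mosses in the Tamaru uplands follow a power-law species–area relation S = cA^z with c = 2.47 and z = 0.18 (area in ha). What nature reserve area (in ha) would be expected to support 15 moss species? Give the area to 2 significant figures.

23000 ha

15 = 2.47 × A^0.18  ⇒  A^0.18 = 15/2.47 = 6.073
ln A = ln(6.073) / 0.18 = 1.8038 / 0.18 = 10.0213
A = e^10.0213 ≈ 22500 ha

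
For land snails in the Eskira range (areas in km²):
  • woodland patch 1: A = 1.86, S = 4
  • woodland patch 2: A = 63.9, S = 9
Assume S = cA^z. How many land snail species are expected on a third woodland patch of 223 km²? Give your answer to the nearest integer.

12

z = ln(9/4) / ln(63.9/1.86) = 0.8109 / 3.5367 = 0.2293
c = 4 / 1.86^0.2293 = 4 / 1.153 = 3.469
S₃ = 3.469 × 223^0.2293 = 3.469 × 3.455 ≈ 11.99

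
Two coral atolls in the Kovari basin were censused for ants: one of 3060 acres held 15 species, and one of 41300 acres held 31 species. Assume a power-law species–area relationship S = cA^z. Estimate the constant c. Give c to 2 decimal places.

1.60

z = ln(S₂/S₁) / ln(A₂/A₁) = ln(31/15) / ln(41300/3060) = 0.7259 / 2.6024 = 0.2789
c = S₁ / A₁^z = 15 / 3060^0.2789 = 15 / 9.383 = 1.599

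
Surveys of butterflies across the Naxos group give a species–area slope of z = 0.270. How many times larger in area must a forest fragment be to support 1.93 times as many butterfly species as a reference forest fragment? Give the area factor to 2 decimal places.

11.42

(A₂/A₁)^0.27 = 1.93, so A₂/A₁ = 1.93^(1/0.27) = 1.93^3.704
ln(A₂/A₁) = ln 1.93 / 0.27 = 0.6575 / 0.27 = 2.4353
A₂/A₁ = e^2.4353 ≈ 11.42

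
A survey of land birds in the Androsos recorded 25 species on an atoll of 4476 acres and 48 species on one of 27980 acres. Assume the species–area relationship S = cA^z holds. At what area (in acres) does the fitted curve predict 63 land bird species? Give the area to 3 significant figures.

z = ln(48/25) / ln(27980/4476) = 0.6523 / 1.8328 = 0.3559
c = 25 / 4476^0.3559 = 25 / 19.93 = 1.255
A = (63/1.255)^(1/0.3559) ⇒ ln A = ln(50.22)/0.3559 = 11.0033
A = e^11.0033 ≈ 60070 acres

60100 acres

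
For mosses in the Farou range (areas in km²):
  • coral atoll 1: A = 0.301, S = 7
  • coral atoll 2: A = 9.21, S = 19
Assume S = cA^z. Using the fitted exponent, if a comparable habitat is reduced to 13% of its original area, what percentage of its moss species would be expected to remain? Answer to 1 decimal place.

55.1%

z = ln(19/7) / ln(9.21/0.301) = 0.9985 / 3.4209 = 0.2919
S_new/S_old = (A_new/A_old)^z = 0.13^0.2919 = exp(0.2919 × -2.0402) = 0.5513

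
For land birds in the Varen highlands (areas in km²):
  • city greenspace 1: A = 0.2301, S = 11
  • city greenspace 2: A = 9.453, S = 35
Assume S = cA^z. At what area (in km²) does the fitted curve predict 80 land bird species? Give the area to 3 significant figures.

z = ln(35/11) / ln(9.453/0.2301) = 1.1575 / 3.7156 = 0.3115
c = 11 / 0.2301^0.3115 = 11 / 0.6327 = 17.38
A = (80/17.38)^(1/0.3115) ⇒ ln A = ln(4.602)/0.3115 = 4.9001
A = e^4.9001 ≈ 134.3 km²

134 km²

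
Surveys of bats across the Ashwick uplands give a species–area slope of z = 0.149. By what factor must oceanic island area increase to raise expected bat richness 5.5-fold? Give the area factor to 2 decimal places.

93084.44

(A₂/A₁)^0.149 = 5.5, so A₂/A₁ = 5.5^(1/0.149) = 5.5^6.711
ln(A₂/A₁) = ln 5.5 / 0.149 = 1.7047 / 0.149 = 11.4413
A₂/A₁ = e^11.4413 ≈ 93084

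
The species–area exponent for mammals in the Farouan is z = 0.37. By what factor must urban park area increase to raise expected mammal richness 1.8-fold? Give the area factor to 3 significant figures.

(A₂/A₁)^0.37 = 1.8, so A₂/A₁ = 1.8^(1/0.37) = 1.8^2.703
ln(A₂/A₁) = ln 1.8 / 0.37 = 0.5878 / 0.37 = 1.5886
A₂/A₁ = e^1.5886 ≈ 4.897

4.90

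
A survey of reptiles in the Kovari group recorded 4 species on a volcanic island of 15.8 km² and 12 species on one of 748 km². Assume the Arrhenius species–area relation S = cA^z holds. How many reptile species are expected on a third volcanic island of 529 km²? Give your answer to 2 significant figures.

z = ln(12/4) / ln(748/15.8) = 1.0986 / 3.8574 = 0.2848
c = 4 / 15.8^0.2848 = 4 / 2.195 = 1.823
S₃ = 1.823 × 529^0.2848 = 1.823 × 5.966 ≈ 10.87

11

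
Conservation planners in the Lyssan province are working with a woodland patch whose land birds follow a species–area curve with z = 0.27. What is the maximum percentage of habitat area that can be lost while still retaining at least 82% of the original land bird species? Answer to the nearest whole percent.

Need (A_new/A_old)^0.27 = 0.82, so A_new/A_old = 0.82^(1/0.27) = 0.82^3.704
ln(A_new/A_old) = ln 0.82 / 0.27 = -0.1985 / 0.27 = -0.7350
A_new/A_old = e^-0.7350 ≈ 0.4795
Fraction that can be lost = 1 − 0.4795 = 0.5205

52%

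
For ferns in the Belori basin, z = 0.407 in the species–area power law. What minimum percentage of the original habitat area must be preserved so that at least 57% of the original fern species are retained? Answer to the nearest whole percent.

Need (A_new/A_old)^0.407 = 0.57, so A_new/A_old = 0.57^(1/0.407) = 0.57^2.457
ln(A_new/A_old) = ln 0.57 / 0.407 = -0.5621 / 0.407 = -1.3811
A_new/A_old = e^-1.3811 ≈ 0.2513

25%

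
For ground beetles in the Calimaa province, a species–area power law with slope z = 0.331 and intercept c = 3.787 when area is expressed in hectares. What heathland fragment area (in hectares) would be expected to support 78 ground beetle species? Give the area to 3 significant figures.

78 = 3.787 × A^0.331  ⇒  A^0.331 = 78/3.787 = 20.6
ln A = ln(20.6) / 0.331 = 3.0251 / 0.331 = 9.1394
A = e^9.1394 ≈ 9315 hectares

9310 hectares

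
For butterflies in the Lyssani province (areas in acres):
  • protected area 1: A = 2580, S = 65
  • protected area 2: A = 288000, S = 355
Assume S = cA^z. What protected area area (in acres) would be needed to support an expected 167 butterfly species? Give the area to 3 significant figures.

z = ln(355/65) / ln(288000/2580) = 1.6977 / 4.7152 = 0.3601
c = 65 / 2580^0.3601 = 65 / 16.92 = 3.842
A = (167/3.842)^(1/0.3601) ⇒ ln A = ln(43.47)/0.3601 = 10.4763
A = e^10.4763 ≈ 35463 acres

35500 acres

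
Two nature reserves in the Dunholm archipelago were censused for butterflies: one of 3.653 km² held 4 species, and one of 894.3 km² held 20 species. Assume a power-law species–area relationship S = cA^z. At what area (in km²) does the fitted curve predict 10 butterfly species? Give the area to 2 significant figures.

z = ln(20/4) / ln(894.3/3.653) = 1.6094 / 5.5005 = 0.2926
c = 4 / 3.653^0.2926 = 4 / 1.461 = 2.738
A = (10/2.738)^(1/0.2926) ⇒ ln A = ln(3.652)/0.2926 = 4.4271
A = e^4.4271 ≈ 83.69 km²

84 km²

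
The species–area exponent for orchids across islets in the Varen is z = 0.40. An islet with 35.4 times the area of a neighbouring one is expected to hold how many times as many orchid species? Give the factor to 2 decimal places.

S₂/S₁ = (A₂/A₁)^z = 35.4^0.4
ln(S₂/S₁) = 0.4 × ln 35.4 = 0.4 × 3.5667 = 1.4267
S₂/S₁ = e^1.4267 ≈ 4.165

4.16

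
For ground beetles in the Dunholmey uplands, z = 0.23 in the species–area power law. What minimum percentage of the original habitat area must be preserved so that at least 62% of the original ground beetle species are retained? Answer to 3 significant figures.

Need (A_new/A_old)^0.23 = 0.62, so A_new/A_old = 0.62^(1/0.23) = 0.62^4.348
ln(A_new/A_old) = ln 0.62 / 0.23 = -0.4780 / 0.23 = -2.0784
A_new/A_old = e^-2.0784 ≈ 0.1251

12.5%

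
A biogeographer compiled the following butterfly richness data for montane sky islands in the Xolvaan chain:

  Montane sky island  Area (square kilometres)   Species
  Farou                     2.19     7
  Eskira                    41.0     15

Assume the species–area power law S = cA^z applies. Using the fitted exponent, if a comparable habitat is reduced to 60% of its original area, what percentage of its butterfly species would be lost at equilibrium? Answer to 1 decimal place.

12.4%

z = ln(15/7) / ln(41/2.19) = 0.7621 / 2.9297 = 0.2601
S_new/S_old = (A_new/A_old)^z = 0.6^0.2601 = exp(0.2601 × -0.5108) = 0.8756
Fraction lost = 1 − 0.8756 = 0.1244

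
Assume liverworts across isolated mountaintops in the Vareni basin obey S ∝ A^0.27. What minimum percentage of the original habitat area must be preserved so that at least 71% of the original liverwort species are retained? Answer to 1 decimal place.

28.1%

Need (A_new/A_old)^0.27 = 0.71, so A_new/A_old = 0.71^(1/0.27) = 0.71^3.704
ln(A_new/A_old) = ln 0.71 / 0.27 = -0.3425 / 0.27 = -1.2685
A_new/A_old = e^-1.2685 ≈ 0.2813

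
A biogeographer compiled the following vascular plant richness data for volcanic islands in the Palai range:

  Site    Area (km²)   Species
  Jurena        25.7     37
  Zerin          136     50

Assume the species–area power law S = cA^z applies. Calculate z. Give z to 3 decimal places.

Taking logs: ln S = ln c + z ln A, so z = (ln S₂ − ln S₁)/(ln A₂ − ln A₁).
z = ln(50/37) / ln(136/25.7) = ln(1.351) / ln(5.292) = 0.3011 / 1.6662 = 0.1807

0.181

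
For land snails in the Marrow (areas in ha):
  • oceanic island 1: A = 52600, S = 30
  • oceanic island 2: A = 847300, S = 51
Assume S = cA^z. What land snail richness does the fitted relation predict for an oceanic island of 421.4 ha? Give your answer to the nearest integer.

12

z = ln(51/30) / ln(847300/52600) = 0.5306 / 2.7793 = 0.1909
c = 30 / 52600^0.1909 = 30 / 7.968 = 3.765
S₃ = 3.765 × 421.4^0.1909 = 3.765 × 3.17 ≈ 11.94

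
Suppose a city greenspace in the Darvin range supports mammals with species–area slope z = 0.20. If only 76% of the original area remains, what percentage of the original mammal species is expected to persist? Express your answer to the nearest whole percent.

95%

S_new/S_old = (A_new/A_old)^z = 0.76^0.2
= exp(0.2 × ln 0.76) = exp(0.2 × -0.2744) = exp(-0.0549) ≈ 0.9466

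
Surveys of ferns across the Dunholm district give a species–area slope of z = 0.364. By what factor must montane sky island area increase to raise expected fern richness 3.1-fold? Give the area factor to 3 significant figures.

(A₂/A₁)^0.364 = 3.1, so A₂/A₁ = 3.1^(1/0.364) = 3.1^2.747
ln(A₂/A₁) = ln 3.1 / 0.364 = 1.1314 / 0.364 = 3.1082
A₂/A₁ = e^3.1082 ≈ 22.38

22.4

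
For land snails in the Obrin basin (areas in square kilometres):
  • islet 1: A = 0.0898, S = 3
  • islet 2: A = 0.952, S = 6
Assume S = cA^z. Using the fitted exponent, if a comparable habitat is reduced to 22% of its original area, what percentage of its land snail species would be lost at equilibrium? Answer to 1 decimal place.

z = ln(6/3) / ln(0.952/0.0898) = 0.6931 / 2.3610 = 0.2936
S_new/S_old = (A_new/A_old)^z = 0.22^0.2936 = exp(0.2936 × -1.5141) = 0.6411
Fraction lost = 1 − 0.6411 = 0.3589

35.9%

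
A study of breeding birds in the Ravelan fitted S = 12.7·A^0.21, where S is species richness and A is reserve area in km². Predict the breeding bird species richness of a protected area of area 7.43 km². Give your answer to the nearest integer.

S = 12.7 × 7.43^0.21 = 12.7 × 1.524 ≈ 19.35

19 species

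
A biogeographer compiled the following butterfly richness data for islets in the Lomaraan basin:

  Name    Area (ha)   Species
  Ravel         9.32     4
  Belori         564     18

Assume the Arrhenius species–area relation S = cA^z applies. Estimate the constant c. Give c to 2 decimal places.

1.76

z = ln(S₂/S₁) / ln(A₂/A₁) = ln(18/4) / ln(564/9.32) = 1.5041 / 4.1029 = 0.3666
c = S₁ / A₁^z = 4 / 9.32^0.3666 = 4 / 2.267 = 1.765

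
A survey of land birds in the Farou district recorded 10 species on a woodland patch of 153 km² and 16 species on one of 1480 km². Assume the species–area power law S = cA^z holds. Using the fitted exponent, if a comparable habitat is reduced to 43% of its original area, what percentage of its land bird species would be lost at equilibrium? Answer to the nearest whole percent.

z = ln(16/10) / ln(1480/153) = 0.4700 / 2.2694 = 0.2071
S_new/S_old = (A_new/A_old)^z = 0.43^0.2071 = exp(0.2071 × -0.8440) = 0.8396
Fraction lost = 1 − 0.8396 = 0.1604

16%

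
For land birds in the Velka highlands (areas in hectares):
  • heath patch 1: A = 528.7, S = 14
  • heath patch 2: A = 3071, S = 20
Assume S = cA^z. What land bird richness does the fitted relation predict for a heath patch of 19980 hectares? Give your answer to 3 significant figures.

29.2

z = ln(20/14) / ln(3071/528.7) = 0.3567 / 1.7593 = 0.2027
c = 14 / 528.7^0.2027 = 14 / 3.565 = 3.927
S₃ = 3.927 × 19980^0.2027 = 3.927 × 7.445 ≈ 29.24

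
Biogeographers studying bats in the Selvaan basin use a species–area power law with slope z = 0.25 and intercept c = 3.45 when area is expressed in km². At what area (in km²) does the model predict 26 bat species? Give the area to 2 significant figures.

3200 km²

26 = 3.45 × A^0.25  ⇒  A^0.25 = 26/3.45 = 7.536
ln A = ln(7.536) / 0.25 = 2.0197 / 0.25 = 8.0789
A = e^8.0789 ≈ 3226 km²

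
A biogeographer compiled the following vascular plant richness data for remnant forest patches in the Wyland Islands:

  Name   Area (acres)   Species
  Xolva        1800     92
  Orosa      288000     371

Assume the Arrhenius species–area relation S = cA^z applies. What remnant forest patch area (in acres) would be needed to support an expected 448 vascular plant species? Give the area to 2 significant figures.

z = ln(371/92) / ln(288000/1800) = 1.3944 / 5.0752 = 0.2748
c = 92 / 1800^0.2748 = 92 / 7.841 = 11.73
A = (448/11.73)^(1/0.2748) ⇒ ln A = ln(38.18)/0.2748 = 13.2571
A = e^13.2571 ≈ 572130 acres

570000 acres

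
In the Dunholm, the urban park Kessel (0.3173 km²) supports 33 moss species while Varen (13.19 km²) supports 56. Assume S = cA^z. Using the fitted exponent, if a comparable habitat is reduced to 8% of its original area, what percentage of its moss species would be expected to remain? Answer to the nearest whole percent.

70%

z = ln(56/33) / ln(13.19/0.3173) = 0.5288 / 3.7274 = 0.1419
S_new/S_old = (A_new/A_old)^z = 0.08^0.1419 = exp(0.1419 × -2.5257) = 0.6988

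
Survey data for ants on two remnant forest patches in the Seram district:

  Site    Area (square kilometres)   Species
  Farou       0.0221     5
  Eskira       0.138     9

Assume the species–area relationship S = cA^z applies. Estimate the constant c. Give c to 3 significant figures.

17.0

z = ln(S₂/S₁) / ln(A₂/A₁) = ln(9/5) / ln(0.138/0.0221) = 0.5878 / 1.8317 = 0.3209
c = S₁ / A₁^z = 5 / 0.0221^0.3209 = 5 / 0.2942 = 16.99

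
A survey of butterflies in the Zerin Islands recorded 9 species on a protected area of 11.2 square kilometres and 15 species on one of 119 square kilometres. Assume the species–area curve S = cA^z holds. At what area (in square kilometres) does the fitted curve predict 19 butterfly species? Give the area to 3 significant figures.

355 square kilometres

z = ln(15/9) / ln(119/11.2) = 0.5108 / 2.3632 = 0.2162
c = 9 / 11.2^0.2162 = 9 / 1.686 = 5.339
A = (19/5.339)^(1/0.2162) ⇒ ln A = ln(3.559)/0.2162 = 5.8727
A = e^5.8727 ≈ 355.2 square kilometres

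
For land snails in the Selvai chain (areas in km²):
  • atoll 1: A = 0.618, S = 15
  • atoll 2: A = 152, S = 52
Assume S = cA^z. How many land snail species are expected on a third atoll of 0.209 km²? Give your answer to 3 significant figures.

z = ln(52/15) / ln(152/0.618) = 1.2432 / 5.5051 = 0.2258
c = 15 / 0.618^0.2258 = 15 / 0.897 = 16.72
S₃ = 16.72 × 0.209^0.2258 = 16.72 × 0.7022 ≈ 11.74

11.7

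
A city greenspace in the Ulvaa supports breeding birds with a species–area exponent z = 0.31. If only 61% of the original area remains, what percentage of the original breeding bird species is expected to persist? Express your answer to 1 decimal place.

85.8%

S_new/S_old = (A_new/A_old)^z = 0.61^0.31
= exp(0.31 × ln 0.61) = exp(0.31 × -0.4943) = exp(-0.1532) ≈ 0.8579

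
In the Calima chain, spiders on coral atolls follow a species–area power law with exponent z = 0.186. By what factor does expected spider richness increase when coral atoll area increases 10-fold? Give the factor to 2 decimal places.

S₂/S₁ = (A₂/A₁)^z = 10^0.186
ln(S₂/S₁) = 0.186 × ln 10 = 0.186 × 2.3026 = 0.4283
S₂/S₁ = e^0.4283 ≈ 1.535

1.53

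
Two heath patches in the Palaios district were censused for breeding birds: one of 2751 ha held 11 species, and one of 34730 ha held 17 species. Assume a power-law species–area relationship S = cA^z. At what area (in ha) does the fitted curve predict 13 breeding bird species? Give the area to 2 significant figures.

7300 ha

z = ln(17/11) / ln(34730/2751) = 0.4353 / 2.5356 = 0.1717
c = 11 / 2751^0.1717 = 11 / 3.895 = 2.824
A = (13/2.824)^(1/0.1717) ⇒ ln A = ln(4.603)/0.1717 = 8.8928
A = e^8.8928 ≈ 7279 ha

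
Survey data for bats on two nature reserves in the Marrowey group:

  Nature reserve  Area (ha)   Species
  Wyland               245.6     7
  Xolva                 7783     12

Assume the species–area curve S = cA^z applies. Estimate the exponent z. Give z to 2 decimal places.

Taking logs: ln S = ln c + z ln A, so z = (ln S₂ − ln S₁)/(ln A₂ − ln A₁).
z = ln(12/7) / ln(7783/245.6) = ln(1.714) / ln(31.69) = 0.5390 / 3.4560 = 0.1560

0.16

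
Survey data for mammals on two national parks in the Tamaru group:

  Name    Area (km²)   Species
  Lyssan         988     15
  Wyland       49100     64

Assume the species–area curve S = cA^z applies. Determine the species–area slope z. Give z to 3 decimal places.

0.371

Taking logs: ln S = ln c + z ln A, so z = (ln S₂ − ln S₁)/(ln A₂ − ln A₁).
z = ln(64/15) / ln(49100/988) = ln(4.267) / ln(49.7) = 1.4508 / 3.9059 = 0.3714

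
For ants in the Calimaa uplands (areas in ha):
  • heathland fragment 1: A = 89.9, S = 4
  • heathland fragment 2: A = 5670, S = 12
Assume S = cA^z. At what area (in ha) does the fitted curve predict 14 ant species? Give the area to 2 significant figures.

z = ln(12/4) / ln(5670/89.9) = 1.0986 / 4.1442 = 0.2651
c = 4 / 89.9^0.2651 = 4 / 3.296 = 1.214
A = (14/1.214)^(1/0.2651) ⇒ ln A = ln(11.53)/0.2651 = 9.2244
A = e^9.2244 ≈ 10142 ha

10000 ha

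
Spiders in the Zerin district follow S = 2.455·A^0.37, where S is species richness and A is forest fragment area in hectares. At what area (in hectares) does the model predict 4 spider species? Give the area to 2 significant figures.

4 = 2.455 × A^0.37  ⇒  A^0.37 = 4/2.455 = 1.629
ln A = ln(1.629) / 0.37 = 0.4882 / 0.37 = 1.3194
A = e^1.3194 ≈ 3.741 hectares

3.7 hectares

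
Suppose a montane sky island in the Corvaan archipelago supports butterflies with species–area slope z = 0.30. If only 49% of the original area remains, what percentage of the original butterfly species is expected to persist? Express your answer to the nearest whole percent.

81%

S_new/S_old = (A_new/A_old)^z = 0.49^0.3
= exp(0.3 × ln 0.49) = exp(0.3 × -0.7133) = exp(-0.2140) ≈ 0.8073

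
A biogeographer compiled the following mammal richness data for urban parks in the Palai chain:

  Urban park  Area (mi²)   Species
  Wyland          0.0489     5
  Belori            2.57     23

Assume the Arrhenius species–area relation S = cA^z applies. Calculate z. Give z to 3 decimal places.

Taking logs: ln S = ln c + z ln A, so z = (ln S₂ − ln S₁)/(ln A₂ − ln A₁).
z = ln(23/5) / ln(2.57/0.0489) = ln(4.6) / ln(52.56) = 1.5261 / 3.9619 = 0.3852

0.385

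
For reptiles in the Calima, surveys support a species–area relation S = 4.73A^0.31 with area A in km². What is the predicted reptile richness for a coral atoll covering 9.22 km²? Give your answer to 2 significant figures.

S = 4.73 × 9.22^0.31
ln S = ln 4.73 + 0.31 × ln 9.22 = 1.5539 + 0.31 × 2.2214 = 2.2426
S = e^2.2426 ≈ 9.417

9.4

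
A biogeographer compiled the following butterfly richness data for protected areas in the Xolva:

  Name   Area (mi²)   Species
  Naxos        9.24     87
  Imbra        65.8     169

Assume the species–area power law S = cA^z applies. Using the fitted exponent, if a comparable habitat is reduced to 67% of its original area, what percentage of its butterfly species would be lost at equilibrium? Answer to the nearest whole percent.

13%

z = ln(169/87) / ln(65.8/9.24) = 0.6640 / 1.9631 = 0.3382
S_new/S_old = (A_new/A_old)^z = 0.67^0.3382 = exp(0.3382 × -0.4005) = 0.8733
Fraction lost = 1 − 0.8733 = 0.1267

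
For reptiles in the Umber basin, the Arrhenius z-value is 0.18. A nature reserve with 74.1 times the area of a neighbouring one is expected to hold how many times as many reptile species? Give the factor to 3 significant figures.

S₂/S₁ = (A₂/A₁)^z = 74.1^0.18
ln(S₂/S₁) = 0.18 × ln 74.1 = 0.18 × 4.3054 = 0.7750
S₂/S₁ = e^0.7750 ≈ 2.171

2.17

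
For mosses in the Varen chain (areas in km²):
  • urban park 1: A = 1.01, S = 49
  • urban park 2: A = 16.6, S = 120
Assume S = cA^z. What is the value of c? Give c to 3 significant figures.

z = ln(S₂/S₁) / ln(A₂/A₁) = ln(120/49) / ln(16.6/1.01) = 0.8957 / 2.7995 = 0.3199
c = S₁ / A₁^z = 49 / 1.01^0.3199 = 49 / 1.003 = 48.84

48.8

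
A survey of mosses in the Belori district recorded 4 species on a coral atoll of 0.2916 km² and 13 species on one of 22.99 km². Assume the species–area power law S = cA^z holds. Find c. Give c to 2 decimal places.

5.58

z = ln(S₂/S₁) / ln(A₂/A₁) = ln(13/4) / ln(22.99/0.2916) = 1.1787 / 4.3674 = 0.2699
c = S₁ / A₁^z = 4 / 0.2916^0.2699 = 4 / 0.7171 = 5.578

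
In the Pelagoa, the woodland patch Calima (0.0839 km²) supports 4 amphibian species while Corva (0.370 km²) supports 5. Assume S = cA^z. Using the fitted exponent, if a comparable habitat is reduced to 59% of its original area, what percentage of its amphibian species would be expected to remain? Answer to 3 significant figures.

z = ln(5/4) / ln(0.37/0.0839) = 0.2231 / 1.4839 = 0.1504
S_new/S_old = (A_new/A_old)^z = 0.59^0.1504 = exp(0.1504 × -0.5276) = 0.9237

92.4%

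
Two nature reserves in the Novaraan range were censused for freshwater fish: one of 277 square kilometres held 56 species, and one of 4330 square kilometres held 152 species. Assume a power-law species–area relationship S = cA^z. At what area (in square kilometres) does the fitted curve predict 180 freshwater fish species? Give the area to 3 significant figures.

z = ln(152/56) / ln(4330/277) = 0.9985 / 2.7493 = 0.3632
c = 56 / 277^0.3632 = 56 / 7.711 = 7.263
A = (180/7.263)^(1/0.3632) ⇒ ln A = ln(24.78)/0.3632 = 8.8389
A = e^8.8389 ≈ 6897 square kilometres

6900 square kilometres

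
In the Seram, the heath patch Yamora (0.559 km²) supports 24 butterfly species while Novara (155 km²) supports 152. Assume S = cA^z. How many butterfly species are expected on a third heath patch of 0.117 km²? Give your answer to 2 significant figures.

z = ln(152/24) / ln(155/0.559) = 1.8458 / 5.6250 = 0.3281
c = 24 / 0.559^0.3281 = 24 / 0.8263 = 29.05
S₃ = 29.05 × 0.117^0.3281 = 29.05 × 0.4946 ≈ 14.37

14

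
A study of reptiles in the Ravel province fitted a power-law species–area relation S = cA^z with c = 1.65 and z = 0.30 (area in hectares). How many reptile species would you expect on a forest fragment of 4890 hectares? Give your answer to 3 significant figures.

21.1

S = 1.65 × 4890^0.3
ln S = ln 1.65 + 0.3 × ln 4890 = 0.5008 + 0.3 × 8.4949 = 3.0493
S = e^3.0493 ≈ 21.1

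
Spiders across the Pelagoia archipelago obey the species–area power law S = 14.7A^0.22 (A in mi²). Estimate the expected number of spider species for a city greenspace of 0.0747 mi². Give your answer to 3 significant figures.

8.31

S = 14.7 × 0.0747^0.22
ln S = ln 14.7 + 0.22 × ln 0.0747 = 2.6878 + 0.22 × -2.5943 = 2.1171
S = e^2.1171 ≈ 8.307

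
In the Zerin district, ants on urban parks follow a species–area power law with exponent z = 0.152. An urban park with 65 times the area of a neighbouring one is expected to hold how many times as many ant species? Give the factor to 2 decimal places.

S₂/S₁ = (A₂/A₁)^z = 65^0.152
ln(S₂/S₁) = 0.152 × ln 65 = 0.152 × 4.1744 = 0.6345
S₂/S₁ = e^0.6345 ≈ 1.886

1.89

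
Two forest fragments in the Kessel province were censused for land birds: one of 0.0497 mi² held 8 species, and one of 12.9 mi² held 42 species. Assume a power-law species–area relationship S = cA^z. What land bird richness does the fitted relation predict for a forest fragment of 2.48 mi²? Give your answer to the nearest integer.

26

z = ln(42/8) / ln(12.9/0.0497) = 1.6582 / 5.5590 = 0.2983
c = 8 / 0.0497^0.2983 = 8 / 0.4084 = 19.59
S₃ = 19.59 × 2.48^0.2983 = 19.59 × 1.311 ≈ 25.68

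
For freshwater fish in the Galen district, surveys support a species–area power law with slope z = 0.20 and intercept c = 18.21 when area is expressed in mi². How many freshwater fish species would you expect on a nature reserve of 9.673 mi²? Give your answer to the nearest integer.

29

S = 18.21 × 9.673^0.2
ln S = ln 18.21 + 0.2 × ln 9.673 = 2.9020 + 0.2 × 2.2693 = 3.3558
S = e^3.3558 ≈ 28.67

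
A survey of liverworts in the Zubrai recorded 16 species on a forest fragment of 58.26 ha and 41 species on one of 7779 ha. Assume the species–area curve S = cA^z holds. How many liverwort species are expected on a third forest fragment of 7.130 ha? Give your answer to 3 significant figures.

z = ln(41/16) / ln(7779/58.26) = 0.9410 / 4.8943 = 0.1923
c = 16 / 58.26^0.1923 = 16 / 2.185 = 7.323
S₃ = 7.323 × 7.13^0.1923 = 7.323 × 1.459 ≈ 10.68

10.7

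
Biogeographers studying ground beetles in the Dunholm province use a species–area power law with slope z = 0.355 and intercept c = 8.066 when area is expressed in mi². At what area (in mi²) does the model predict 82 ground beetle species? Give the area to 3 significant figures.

82 = 8.066 × A^0.355  ⇒  A^0.355 = 82/8.066 = 10.17
ln A = ln(10.17) / 0.355 = 2.3191 / 0.355 = 6.5326
A = e^6.5326 ≈ 687.2 mi²

687 mi²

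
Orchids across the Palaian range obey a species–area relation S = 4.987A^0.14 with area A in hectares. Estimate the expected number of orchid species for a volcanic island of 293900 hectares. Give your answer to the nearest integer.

29

S = 4.987 × 293900^0.14
ln S = ln 4.987 + 0.14 × ln 293900 = 1.6068 + 0.14 × 12.5910 = 3.3696
S = e^3.3696 ≈ 29.07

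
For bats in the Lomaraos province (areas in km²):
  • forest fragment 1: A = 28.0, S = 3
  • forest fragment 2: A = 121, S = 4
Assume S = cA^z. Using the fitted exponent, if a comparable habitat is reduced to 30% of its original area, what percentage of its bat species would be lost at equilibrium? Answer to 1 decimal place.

z = ln(4/3) / ln(121/28) = 0.2877 / 1.4636 = 0.1966
S_new/S_old = (A_new/A_old)^z = 0.3^0.1966 = exp(0.1966 × -1.2040) = 0.7893
Fraction lost = 1 − 0.7893 = 0.2107

21.1%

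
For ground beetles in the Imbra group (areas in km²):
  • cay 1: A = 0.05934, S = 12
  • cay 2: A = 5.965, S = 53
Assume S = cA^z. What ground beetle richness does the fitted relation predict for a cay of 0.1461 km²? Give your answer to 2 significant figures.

z = ln(53/12) / ln(5.965/0.05934) = 1.4854 / 4.6104 = 0.3222
c = 12 / 0.05934^0.3222 = 12 / 0.4025 = 29.81
S₃ = 29.81 × 0.1461^0.3222 = 29.81 × 0.5381 ≈ 16.04

16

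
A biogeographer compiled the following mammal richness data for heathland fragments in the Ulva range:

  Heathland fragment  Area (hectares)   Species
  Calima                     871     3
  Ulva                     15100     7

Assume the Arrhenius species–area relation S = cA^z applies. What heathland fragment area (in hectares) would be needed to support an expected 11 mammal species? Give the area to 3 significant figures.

z = ln(7/3) / ln(15100/871) = 0.8473 / 2.8528 = 0.2970
c = 3 / 871^0.2970 = 3 / 7.468 = 0.4017
A = (11/0.4017)^(1/0.2970) ⇒ ln A = ln(27.38)/0.2970 = 11.1443
A = e^11.1443 ≈ 69166 hectares

69200 hectares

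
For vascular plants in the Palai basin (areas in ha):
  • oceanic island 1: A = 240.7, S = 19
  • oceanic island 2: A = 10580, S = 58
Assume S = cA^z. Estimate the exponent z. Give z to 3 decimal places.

0.295

Taking logs: ln S = ln c + z ln A, so z = (ln S₂ − ln S₁)/(ln A₂ − ln A₁).
z = ln(58/19) / ln(10580/240.7) = ln(3.053) / ln(43.96) = 1.1160 / 3.7832 = 0.2950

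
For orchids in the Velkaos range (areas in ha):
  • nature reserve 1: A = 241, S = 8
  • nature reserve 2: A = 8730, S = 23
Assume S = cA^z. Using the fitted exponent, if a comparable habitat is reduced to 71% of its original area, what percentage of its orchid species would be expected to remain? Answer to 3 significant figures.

90.4%

z = ln(23/8) / ln(8730/241) = 1.0561 / 3.5897 = 0.2942
S_new/S_old = (A_new/A_old)^z = 0.71^0.2942 = exp(0.2942 × -0.3425) = 0.9042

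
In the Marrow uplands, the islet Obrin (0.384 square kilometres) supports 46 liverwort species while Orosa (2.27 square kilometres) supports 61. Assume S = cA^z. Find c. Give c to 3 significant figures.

z = ln(S₂/S₁) / ln(A₂/A₁) = ln(61/46) / ln(2.27/0.384) = 0.2822 / 1.7769 = 0.1588
c = S₁ / A₁^z = 46 / 0.384^0.1588 = 46 / 0.859 = 53.55

53.6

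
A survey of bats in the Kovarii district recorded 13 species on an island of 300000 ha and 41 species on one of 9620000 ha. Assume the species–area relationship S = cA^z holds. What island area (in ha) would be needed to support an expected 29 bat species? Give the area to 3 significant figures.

z = ln(41/13) / ln(9620000/300000) = 1.1486 / 3.4678 = 0.3312
c = 13 / 300000^0.3312 = 13 / 65.19 = 0.1994
A = (29/0.1994)^(1/0.3312) ⇒ ln A = ln(145.4)/0.3312 = 15.0339
A = e^15.0339 ≈ 3381768 ha

3380000 ha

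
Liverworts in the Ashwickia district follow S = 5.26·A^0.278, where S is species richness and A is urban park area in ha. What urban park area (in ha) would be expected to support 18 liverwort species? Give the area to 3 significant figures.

18 = 5.26 × A^0.278  ⇒  A^0.278 = 18/5.26 = 3.422
ln A = ln(3.422) / 0.278 = 1.2302 / 0.278 = 4.4253
A = e^4.4253 ≈ 83.54 ha

83.5 ha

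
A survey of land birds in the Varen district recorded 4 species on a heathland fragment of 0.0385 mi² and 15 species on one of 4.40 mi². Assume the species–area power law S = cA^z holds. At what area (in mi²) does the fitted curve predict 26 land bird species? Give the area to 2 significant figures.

z = ln(15/4) / ln(4.4/0.0385) = 1.3218 / 4.7387 = 0.2789
c = 4 / 0.0385^0.2789 = 4 / 0.4031 = 9.922
A = (26/9.922)^(1/0.2789) ⇒ ln A = ln(2.62)/0.2789 = 3.4536
A = e^3.4536 ≈ 31.61 mi²

32 mi²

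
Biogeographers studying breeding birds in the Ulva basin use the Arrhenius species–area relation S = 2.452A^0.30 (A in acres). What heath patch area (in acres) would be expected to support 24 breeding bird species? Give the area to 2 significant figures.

24 = 2.452 × A^0.3  ⇒  A^0.3 = 24/2.452 = 9.788
ln A = ln(9.788) / 0.3 = 2.2811 / 0.3 = 7.6038
A = e^7.6038 ≈ 2006 acres

2000 acres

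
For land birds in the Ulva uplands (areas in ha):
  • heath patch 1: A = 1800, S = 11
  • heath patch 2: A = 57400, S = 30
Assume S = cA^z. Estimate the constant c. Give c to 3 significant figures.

1.25

z = ln(S₂/S₁) / ln(A₂/A₁) = ln(30/11) / ln(57400/1800) = 1.0033 / 3.4623 = 0.2898
c = S₁ / A₁^z = 11 / 1800^0.2898 = 11 / 8.777 = 1.253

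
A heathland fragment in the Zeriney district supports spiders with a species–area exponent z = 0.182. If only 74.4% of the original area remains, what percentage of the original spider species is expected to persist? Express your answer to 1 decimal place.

94.8%

S_new/S_old = (A_new/A_old)^z = 0.744^0.182
= exp(0.182 × ln 0.744) = exp(0.182 × -0.2957) = exp(-0.0538) ≈ 0.9476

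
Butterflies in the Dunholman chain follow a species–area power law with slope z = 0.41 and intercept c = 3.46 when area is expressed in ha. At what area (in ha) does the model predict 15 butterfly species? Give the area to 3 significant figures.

35.8 ha

15 = 3.46 × A^0.41  ⇒  A^0.41 = 15/3.46 = 4.335
ln A = ln(4.335) / 0.41 = 1.4668 / 0.41 = 3.5775
A = e^3.5775 ≈ 35.78 ha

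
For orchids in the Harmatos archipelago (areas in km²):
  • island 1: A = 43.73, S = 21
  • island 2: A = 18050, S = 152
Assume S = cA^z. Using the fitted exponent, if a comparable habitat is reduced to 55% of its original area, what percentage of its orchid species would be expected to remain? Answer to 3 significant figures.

z = ln(152/21) / ln(18050/43.73) = 1.9794 / 6.0229 = 0.3286
S_new/S_old = (A_new/A_old)^z = 0.55^0.3286 = exp(0.3286 × -0.5978) = 0.8216

82.2%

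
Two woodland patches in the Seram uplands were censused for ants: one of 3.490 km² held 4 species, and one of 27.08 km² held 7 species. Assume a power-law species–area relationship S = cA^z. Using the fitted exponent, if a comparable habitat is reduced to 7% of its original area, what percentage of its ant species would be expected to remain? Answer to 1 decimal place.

z = ln(7/4) / ln(27.08/3.49) = 0.5596 / 2.0489 = 0.2731
S_new/S_old = (A_new/A_old)^z = 0.07^0.2731 = exp(0.2731 × -2.6593) = 0.4837

48.4%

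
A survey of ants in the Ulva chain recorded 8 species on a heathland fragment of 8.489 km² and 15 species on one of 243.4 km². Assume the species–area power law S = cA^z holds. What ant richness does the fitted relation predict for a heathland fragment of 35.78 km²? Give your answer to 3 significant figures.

10.5

z = ln(15/8) / ln(243.4/8.489) = 0.6286 / 3.3559 = 0.1873
c = 8 / 8.489^0.1873 = 8 / 1.493 = 5.359
S₃ = 5.359 × 35.78^0.1873 = 5.359 × 1.954 ≈ 10.47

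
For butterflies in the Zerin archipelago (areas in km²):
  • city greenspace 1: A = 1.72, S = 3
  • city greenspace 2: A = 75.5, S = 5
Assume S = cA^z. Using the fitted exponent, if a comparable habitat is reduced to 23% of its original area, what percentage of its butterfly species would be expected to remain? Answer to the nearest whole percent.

z = ln(5/3) / ln(75.5/1.72) = 0.5108 / 3.7818 = 0.1351
S_new/S_old = (A_new/A_old)^z = 0.23^0.1351 = exp(0.1351 × -1.4697) = 0.8199

82%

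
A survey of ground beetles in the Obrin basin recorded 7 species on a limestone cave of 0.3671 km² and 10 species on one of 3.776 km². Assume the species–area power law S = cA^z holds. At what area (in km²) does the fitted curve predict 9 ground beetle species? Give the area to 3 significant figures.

1.90 km²

z = ln(10/7) / ln(3.776/0.3671) = 0.3567 / 2.3308 = 0.1530
c = 7 / 0.3671^0.1530 = 7 / 0.8578 = 8.16
A = (9/8.16)^(1/0.1530) ⇒ ln A = ln(1.103)/0.1530 = 0.6402
A = e^0.6402 ≈ 1.897 km²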